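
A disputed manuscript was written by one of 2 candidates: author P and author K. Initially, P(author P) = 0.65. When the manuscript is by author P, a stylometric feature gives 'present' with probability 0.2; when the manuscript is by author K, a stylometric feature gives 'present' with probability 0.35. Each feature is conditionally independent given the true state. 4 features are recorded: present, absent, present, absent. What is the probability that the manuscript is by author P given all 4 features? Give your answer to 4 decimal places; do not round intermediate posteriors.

Apply Bayes' rule sequentially, carrying P(author P) forward.
After 'present': P(author P) = 0.2·0.6500 / (0.2·0.6500 + 0.35·0.3500) ≈ 0.5149
After 'absent': P(author P) = 0.8·0.5149 / (0.8·0.5149 + 0.65·0.4851) ≈ 0.5664
After 'present': P(author P) = 0.2·0.5664 / (0.2·0.5664 + 0.35·0.4336) ≈ 0.4274
After 'absent': P(author P) = 0.8·0.4274 / (0.8·0.4274 + 0.65·0.5726) ≈ 0.4788

0.4788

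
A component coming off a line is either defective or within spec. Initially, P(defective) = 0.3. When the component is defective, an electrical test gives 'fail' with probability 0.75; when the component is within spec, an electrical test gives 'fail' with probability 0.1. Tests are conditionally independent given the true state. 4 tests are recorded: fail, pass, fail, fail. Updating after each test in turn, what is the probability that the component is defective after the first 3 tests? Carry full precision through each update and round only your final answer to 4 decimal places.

0.8701

After 'fail': P(defective) = 0.75·0.3000 / (0.75·0.3000 + 0.1·0.7000) ≈ 0.7627
After 'pass': P(defective) = 0.25·0.7627 / (0.25·0.7627 + 0.9·0.2373) ≈ 0.4717
After 'fail': P(defective) = 0.75·0.4717 / (0.75·0.4717 + 0.1·0.5283) ≈ 0.8701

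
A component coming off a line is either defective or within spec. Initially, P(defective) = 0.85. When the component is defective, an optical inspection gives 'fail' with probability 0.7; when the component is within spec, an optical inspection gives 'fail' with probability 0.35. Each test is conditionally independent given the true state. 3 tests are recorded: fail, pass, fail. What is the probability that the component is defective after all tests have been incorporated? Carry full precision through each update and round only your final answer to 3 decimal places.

After 'fail': P(defective) = 0.7·0.8500 / (0.7·0.8500 + 0.35·0.1500) ≈ 0.9189
After 'pass': P(defective) = 0.3·0.9189 / (0.3·0.9189 + 0.65·0.0811) ≈ 0.8395
After 'fail': P(defective) = 0.7·0.8395 / (0.7·0.8395 + 0.35·0.1605) ≈ 0.9128

0.913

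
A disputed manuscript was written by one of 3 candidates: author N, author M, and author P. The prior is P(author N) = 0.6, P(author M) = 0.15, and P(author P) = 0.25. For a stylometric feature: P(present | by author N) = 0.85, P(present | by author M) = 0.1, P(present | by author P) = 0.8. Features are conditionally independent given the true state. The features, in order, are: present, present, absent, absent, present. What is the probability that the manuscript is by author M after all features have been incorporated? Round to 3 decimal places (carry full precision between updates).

After 'present': normaliser = 0.85·0.6000 + 0.1·0.1500 + 0.8·0.2500; P(author N) ≈ 0.7034, P(author M) ≈ 0.0207, P(author P) ≈ 0.2759
After 'present': normaliser = 0.85·0.7034 + 0.1·0.0207 + 0.8·0.2759; P(author N) ≈ 0.7286, P(author M) ≈ 0.0025, P(author P) ≈ 0.2689
After 'absent': normaliser = 0.15·0.7286 + 0.9·0.0025 + 0.2·0.2689; P(author N) ≈ 0.6610, P(author M) ≈ 0.0137, P(author P) ≈ 0.3253
After 'absent': normaliser = 0.15·0.6610 + 0.9·0.0137 + 0.2·0.3253; P(author N) ≈ 0.5616, P(author M) ≈ 0.0700, P(author P) ≈ 0.3685
After 'present': normaliser = 0.85·0.5616 + 0.1·0.0700 + 0.8·0.3685; P(author N) ≈ 0.6127, P(author M) ≈ 0.0090, P(author P) ≈ 0.3784

0.009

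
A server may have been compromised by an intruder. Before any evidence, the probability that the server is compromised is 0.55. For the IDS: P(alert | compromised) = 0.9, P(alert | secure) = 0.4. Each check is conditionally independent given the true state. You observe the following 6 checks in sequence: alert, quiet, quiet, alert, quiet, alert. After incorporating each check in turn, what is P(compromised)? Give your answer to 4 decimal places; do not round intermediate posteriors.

0.0606

After 'alert': P(compromised) = 0.9·0.5500 / (0.9·0.5500 + 0.4·0.4500) ≈ 0.7333
After 'quiet': P(compromised) = 0.1·0.7333 / (0.1·0.7333 + 0.6·0.2667) ≈ 0.3143
After 'quiet': P(compromised) = 0.1·0.3143 / (0.1·0.3143 + 0.6·0.6857) ≈ 0.0710
After 'alert': P(compromised) = 0.9·0.0710 / (0.9·0.0710 + 0.4·0.9290) ≈ 0.1467
After 'quiet': P(compromised) = 0.1·0.1467 / (0.1·0.1467 + 0.6·0.8533) ≈ 0.0278
After 'alert': P(compromised) = 0.9·0.0278 / (0.9·0.0278 + 0.4·0.9722) ≈ 0.0606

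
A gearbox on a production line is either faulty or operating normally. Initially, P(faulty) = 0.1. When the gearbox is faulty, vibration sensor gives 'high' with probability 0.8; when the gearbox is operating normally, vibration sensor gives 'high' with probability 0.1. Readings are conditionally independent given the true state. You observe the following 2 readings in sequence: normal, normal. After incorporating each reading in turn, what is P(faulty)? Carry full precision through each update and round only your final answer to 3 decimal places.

0.005

Apply Bayes' rule sequentially, carrying P(faulty) forward.
After 'normal': P(faulty) = 0.2·0.1000 / (0.2·0.1000 + 0.9·0.9000) ≈ 0.0241
After 'normal': P(faulty) = 0.2·0.0241 / (0.2·0.0241 + 0.9·0.9759) ≈ 0.0055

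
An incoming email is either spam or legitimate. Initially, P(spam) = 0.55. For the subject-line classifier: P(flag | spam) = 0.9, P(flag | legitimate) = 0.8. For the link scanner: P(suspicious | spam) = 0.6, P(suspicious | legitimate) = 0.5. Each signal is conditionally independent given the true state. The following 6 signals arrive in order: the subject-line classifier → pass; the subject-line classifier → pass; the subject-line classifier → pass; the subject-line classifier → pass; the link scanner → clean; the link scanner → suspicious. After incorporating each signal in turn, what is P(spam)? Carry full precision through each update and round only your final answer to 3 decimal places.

After the subject-line classifier='pass': P(spam) = 0.1·0.5500 / (0.1·0.5500 + 0.2·0.4500) ≈ 0.3793
After the subject-line classifier='pass': P(spam) = 0.1·0.3793 / (0.1·0.3793 + 0.2·0.6207) ≈ 0.2340
After the subject-line classifier='pass': P(spam) = 0.1·0.2340 / (0.1·0.2340 + 0.2·0.7660) ≈ 0.1325
After the subject-line classifier='pass': P(spam) = 0.1·0.1325 / (0.1·0.1325 + 0.2·0.8675) ≈ 0.0710
After the link scanner='clean': P(spam) = 0.4·0.0710 / (0.4·0.0710 + 0.5·0.9290) ≈ 0.0576
After the link scanner='suspicious': P(spam) = 0.6·0.0576 / (0.6·0.0576 + 0.5·0.9424) ≈ 0.0683

0.068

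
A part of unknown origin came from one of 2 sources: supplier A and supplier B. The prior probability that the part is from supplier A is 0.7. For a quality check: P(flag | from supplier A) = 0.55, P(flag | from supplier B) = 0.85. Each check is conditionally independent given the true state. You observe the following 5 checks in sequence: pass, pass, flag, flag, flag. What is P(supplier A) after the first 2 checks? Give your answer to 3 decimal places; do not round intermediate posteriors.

0.955

Each posterior becomes the prior for the next update.
After 'pass': P(supplier A) = 0.45·0.7000 / (0.45·0.7000 + 0.15·0.3000) ≈ 0.8750
After 'pass': P(supplier A) = 0.45·0.8750 / (0.45·0.8750 + 0.15·0.1250) ≈ 0.9545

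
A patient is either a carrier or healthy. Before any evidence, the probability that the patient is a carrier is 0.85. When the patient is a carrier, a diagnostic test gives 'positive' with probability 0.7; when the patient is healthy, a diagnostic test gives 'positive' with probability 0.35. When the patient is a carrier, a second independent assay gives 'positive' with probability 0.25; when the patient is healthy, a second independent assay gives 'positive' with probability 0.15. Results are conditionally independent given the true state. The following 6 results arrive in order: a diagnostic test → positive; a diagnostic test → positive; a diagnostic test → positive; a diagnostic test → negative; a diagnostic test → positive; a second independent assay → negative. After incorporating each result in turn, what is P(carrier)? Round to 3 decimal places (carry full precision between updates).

0.974

After a diagnostic test='positive': P(carrier) = 0.7·0.8500 / (0.7·0.8500 + 0.35·0.1500) ≈ 0.9189
After a diagnostic test='positive': P(carrier) = 0.7·0.9189 / (0.7·0.9189 + 0.35·0.0811) ≈ 0.9577
After a diagnostic test='positive': P(carrier) = 0.7·0.9577 / (0.7·0.9577 + 0.35·0.0423) ≈ 0.9784
After a diagnostic test='negative': P(carrier) = 0.3·0.9784 / (0.3·0.9784 + 0.65·0.0216) ≈ 0.9544
After a diagnostic test='positive': P(carrier) = 0.7·0.9544 / (0.7·0.9544 + 0.35·0.0456) ≈ 0.9767
After a second independent assay='negative': P(carrier) = 0.75·0.9767 / (0.75·0.9767 + 0.85·0.0233) ≈ 0.9736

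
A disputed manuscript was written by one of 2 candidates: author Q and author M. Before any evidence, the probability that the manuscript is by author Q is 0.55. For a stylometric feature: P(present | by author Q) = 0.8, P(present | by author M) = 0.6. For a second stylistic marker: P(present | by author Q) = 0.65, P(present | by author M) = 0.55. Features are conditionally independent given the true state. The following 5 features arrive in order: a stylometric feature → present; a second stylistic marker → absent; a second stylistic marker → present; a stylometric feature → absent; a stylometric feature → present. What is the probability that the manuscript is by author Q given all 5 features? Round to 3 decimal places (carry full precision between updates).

After a stylometric feature='present': P(author Q) = 0.8·0.5500 / (0.8·0.5500 + 0.6·0.4500) ≈ 0.6197
After a second stylistic marker='absent': P(author Q) = 0.35·0.6197 / (0.35·0.6197 + 0.45·0.3803) ≈ 0.5590
After a second stylistic marker='present': P(author Q) = 0.65·0.5590 / (0.65·0.5590 + 0.55·0.4410) ≈ 0.5997
After a stylometric feature='absent': P(author Q) = 0.2·0.5997 / (0.2·0.5997 + 0.4·0.4003) ≈ 0.4282
After a stylometric feature='present': P(author Q) = 0.8·0.4282 / (0.8·0.4282 + 0.6·0.5718) ≈ 0.4997

0.500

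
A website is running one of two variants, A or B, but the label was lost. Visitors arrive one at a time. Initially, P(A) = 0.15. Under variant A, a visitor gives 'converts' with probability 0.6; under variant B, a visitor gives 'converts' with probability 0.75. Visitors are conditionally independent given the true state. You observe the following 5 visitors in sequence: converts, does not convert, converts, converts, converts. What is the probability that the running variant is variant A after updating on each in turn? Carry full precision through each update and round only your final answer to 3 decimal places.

0.104

Each posterior becomes the prior for the next update.
After 'converts': P(A) = 0.6·0.1500 / (0.6·0.1500 + 0.75·0.8500) ≈ 0.1237
After 'does not convert': P(A) = 0.4·0.1237 / (0.4·0.1237 + 0.25·0.8763) ≈ 0.1843
After 'converts': P(A) = 0.6·0.1843 / (0.6·0.1843 + 0.75·0.8157) ≈ 0.1530
After 'converts': P(A) = 0.6·0.1530 / (0.6·0.1530 + 0.75·0.8470) ≈ 0.1263
After 'converts': P(A) = 0.6·0.1263 / (0.6·0.1263 + 0.75·0.8737) ≈ 0.1037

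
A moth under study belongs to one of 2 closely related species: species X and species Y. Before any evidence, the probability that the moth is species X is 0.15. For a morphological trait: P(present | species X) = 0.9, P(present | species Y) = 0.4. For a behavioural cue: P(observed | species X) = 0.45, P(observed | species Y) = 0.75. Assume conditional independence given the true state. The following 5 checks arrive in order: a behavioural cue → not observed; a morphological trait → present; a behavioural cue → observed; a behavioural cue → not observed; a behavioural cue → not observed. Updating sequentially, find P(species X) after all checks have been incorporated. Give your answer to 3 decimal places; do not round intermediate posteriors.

0.717

After a behavioural cue='not observed': P(species X) = 0.55·0.1500 / (0.55·0.1500 + 0.25·0.8500) ≈ 0.2797
After a morphological trait='present': P(species X) = 0.9·0.2797 / (0.9·0.2797 + 0.4·0.7203) ≈ 0.4662
After a behavioural cue='observed': P(species X) = 0.45·0.4662 / (0.45·0.4662 + 0.75·0.5338) ≈ 0.3439
After a behavioural cue='not observed': P(species X) = 0.55·0.3439 / (0.55·0.3439 + 0.25·0.6561) ≈ 0.5355
After a behavioural cue='not observed': P(species X) = 0.55·0.5355 / (0.55·0.5355 + 0.25·0.4645) ≈ 0.7173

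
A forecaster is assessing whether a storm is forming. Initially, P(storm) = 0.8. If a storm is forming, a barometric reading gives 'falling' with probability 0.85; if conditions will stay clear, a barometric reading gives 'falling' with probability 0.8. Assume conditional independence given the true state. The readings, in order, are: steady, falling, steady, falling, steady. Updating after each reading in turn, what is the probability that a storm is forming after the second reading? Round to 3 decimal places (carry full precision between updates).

After 'steady': P(storm) = 0.15·0.8000 / (0.15·0.8000 + 0.2·0.2000) ≈ 0.7500
After 'falling': P(storm) = 0.85·0.7500 / (0.85·0.7500 + 0.8·0.2500) ≈ 0.7612

0.761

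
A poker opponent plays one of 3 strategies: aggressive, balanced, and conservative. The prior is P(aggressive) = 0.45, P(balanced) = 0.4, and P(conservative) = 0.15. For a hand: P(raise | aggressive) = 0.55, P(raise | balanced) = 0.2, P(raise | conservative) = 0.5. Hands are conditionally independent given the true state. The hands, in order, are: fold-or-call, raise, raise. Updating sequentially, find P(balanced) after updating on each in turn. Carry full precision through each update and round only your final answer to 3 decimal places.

0.138

Each posterior becomes the prior for the next update.
After 'fold-or-call': normaliser = 0.45·0.4500 + 0.8·0.4000 + 0.5·0.1500; P(aggressive) ≈ 0.3389, P(balanced) ≈ 0.5356, P(conservative) ≈ 0.1255
After 'raise': normaliser = 0.55·0.3389 + 0.2·0.5356 + 0.5·0.1255; P(aggressive) ≈ 0.5232, P(balanced) ≈ 0.3006, P(conservative) ≈ 0.1762
After 'raise': normaliser = 0.55·0.5232 + 0.2·0.3006 + 0.5·0.1762; P(aggressive) ≈ 0.6600, P(balanced) ≈ 0.1379, P(conservative) ≈ 0.2020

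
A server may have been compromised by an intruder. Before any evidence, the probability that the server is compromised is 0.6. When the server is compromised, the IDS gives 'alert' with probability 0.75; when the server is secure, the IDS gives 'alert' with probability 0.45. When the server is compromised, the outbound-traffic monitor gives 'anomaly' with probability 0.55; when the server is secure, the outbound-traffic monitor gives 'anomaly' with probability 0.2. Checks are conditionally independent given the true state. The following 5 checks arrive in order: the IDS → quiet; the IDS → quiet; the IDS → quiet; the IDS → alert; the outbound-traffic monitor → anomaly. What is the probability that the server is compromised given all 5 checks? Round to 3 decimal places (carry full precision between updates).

0.392

Each posterior becomes the prior for the next update.
After the IDS='quiet': P(compromised) = 0.25·0.6000 / (0.25·0.6000 + 0.55·0.4000) ≈ 0.4054
After the IDS='quiet': P(compromised) = 0.25·0.4054 / (0.25·0.4054 + 0.55·0.5946) ≈ 0.2366
After the IDS='quiet': P(compromised) = 0.25·0.2366 / (0.25·0.2366 + 0.55·0.7634) ≈ 0.1235
After the IDS='alert': P(compromised) = 0.75·0.1235 / (0.75·0.1235 + 0.45·0.8765) ≈ 0.1901
After the outbound-traffic monitor='anomaly': P(compromised) = 0.55·0.1901 / (0.55·0.1901 + 0.2·0.8099) ≈ 0.3923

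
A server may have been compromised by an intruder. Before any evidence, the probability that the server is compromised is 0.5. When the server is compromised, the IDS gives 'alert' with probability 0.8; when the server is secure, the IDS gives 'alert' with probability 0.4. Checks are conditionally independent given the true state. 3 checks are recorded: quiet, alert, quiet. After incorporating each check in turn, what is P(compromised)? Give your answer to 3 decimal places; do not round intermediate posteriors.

0.182

Apply Bayes' rule sequentially, carrying P(compromised) forward.
After 'quiet': P(compromised) = 0.2·0.5000 / (0.2·0.5000 + 0.6·0.5000) ≈ 0.2500
After 'alert': P(compromised) = 0.8·0.2500 / (0.8·0.2500 + 0.4·0.7500) ≈ 0.4000
After 'quiet': P(compromised) = 0.2·0.4000 / (0.2·0.4000 + 0.6·0.6000) ≈ 0.1818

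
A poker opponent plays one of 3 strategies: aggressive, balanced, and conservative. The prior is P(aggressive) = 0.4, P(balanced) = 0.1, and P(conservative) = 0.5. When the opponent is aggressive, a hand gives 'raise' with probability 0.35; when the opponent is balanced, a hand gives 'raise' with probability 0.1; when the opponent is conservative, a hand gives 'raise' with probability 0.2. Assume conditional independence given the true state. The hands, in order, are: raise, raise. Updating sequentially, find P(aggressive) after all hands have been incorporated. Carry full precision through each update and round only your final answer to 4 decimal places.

After 'raise': normaliser = 0.35·0.4000 + 0.1·0.1000 + 0.2·0.5000; P(aggressive) ≈ 0.5600, P(balanced) ≈ 0.0400, P(conservative) ≈ 0.4000
After 'raise': normaliser = 0.35·0.5600 + 0.1·0.0400 + 0.2·0.4000; P(aggressive) ≈ 0.7000, P(balanced) ≈ 0.0143, P(conservative) ≈ 0.2857

0.7000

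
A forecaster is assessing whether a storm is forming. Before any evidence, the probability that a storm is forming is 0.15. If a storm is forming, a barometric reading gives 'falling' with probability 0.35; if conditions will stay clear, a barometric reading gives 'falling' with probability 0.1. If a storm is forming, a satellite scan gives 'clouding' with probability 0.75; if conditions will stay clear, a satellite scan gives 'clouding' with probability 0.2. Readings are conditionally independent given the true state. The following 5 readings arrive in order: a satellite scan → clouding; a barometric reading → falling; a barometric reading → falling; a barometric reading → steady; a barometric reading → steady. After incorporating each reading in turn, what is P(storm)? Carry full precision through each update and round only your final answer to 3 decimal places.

After a satellite scan='clouding': P(storm) = 0.75·0.1500 / (0.75·0.1500 + 0.2·0.8500) ≈ 0.3982
After a barometric reading='falling': P(storm) = 0.35·0.3982 / (0.35·0.3982 + 0.1·0.6018) ≈ 0.6984
After a barometric reading='falling': P(storm) = 0.35·0.6984 / (0.35·0.6984 + 0.1·0.3016) ≈ 0.8902
After a barometric reading='steady': P(storm) = 0.65·0.8902 / (0.65·0.8902 + 0.9·0.1098) ≈ 0.8541
After a barometric reading='steady': P(storm) = 0.65·0.8541 / (0.65·0.8541 + 0.9·0.1459) ≈ 0.8087

0.809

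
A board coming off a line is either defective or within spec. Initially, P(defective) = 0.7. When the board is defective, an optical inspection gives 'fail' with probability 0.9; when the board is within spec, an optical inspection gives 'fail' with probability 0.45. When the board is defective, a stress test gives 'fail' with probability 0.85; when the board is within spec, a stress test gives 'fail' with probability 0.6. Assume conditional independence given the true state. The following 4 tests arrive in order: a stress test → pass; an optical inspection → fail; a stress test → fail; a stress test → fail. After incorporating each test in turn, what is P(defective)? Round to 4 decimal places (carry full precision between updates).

After a stress test='pass': P(defective) = 0.15·0.7000 / (0.15·0.7000 + 0.4·0.3000) ≈ 0.4667
After an optical inspection='fail': P(defective) = 0.9·0.4667 / (0.9·0.4667 + 0.45·0.5333) ≈ 0.6364
After a stress test='fail': P(defective) = 0.85·0.6364 / (0.85·0.6364 + 0.6·0.3636) ≈ 0.7126
After a stress test='fail': P(defective) = 0.85·0.7126 / (0.85·0.7126 + 0.6·0.2874) ≈ 0.7784

0.7784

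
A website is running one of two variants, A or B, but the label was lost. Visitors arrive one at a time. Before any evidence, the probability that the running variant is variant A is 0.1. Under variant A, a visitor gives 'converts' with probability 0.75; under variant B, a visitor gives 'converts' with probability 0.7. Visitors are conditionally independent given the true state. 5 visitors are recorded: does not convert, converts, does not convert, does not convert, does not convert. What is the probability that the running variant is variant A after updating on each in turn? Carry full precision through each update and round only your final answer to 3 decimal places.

0.054

Each posterior becomes the prior for the next update.
After 'does not convert': P(A) = 0.25·0.1000 / (0.25·0.1000 + 0.3·0.9000) ≈ 0.0847
After 'converts': P(A) = 0.75·0.0847 / (0.75·0.0847 + 0.7·0.9153) ≈ 0.0903
After 'does not convert': P(A) = 0.25·0.0903 / (0.25·0.0903 + 0.3·0.9097) ≈ 0.0764
After 'does not convert': P(A) = 0.25·0.0764 / (0.25·0.0764 + 0.3·0.9236) ≈ 0.0645
After 'does not convert': P(A) = 0.25·0.0645 / (0.25·0.0645 + 0.3·0.9355) ≈ 0.0543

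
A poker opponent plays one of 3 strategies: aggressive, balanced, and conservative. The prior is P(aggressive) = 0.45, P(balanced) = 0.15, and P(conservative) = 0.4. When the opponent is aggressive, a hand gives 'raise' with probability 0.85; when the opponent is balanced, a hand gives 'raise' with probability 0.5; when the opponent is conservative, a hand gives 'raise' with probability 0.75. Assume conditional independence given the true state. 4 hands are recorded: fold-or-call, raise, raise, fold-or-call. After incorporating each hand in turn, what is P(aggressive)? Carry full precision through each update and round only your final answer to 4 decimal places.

Each posterior becomes the prior for the next update.
After 'fold-or-call': normaliser = 0.15·0.4500 + 0.5·0.1500 + 0.25·0.4000; P(aggressive) ≈ 0.2784, P(balanced) ≈ 0.3093, P(conservative) ≈ 0.4124
After 'raise': normaliser = 0.85·0.2784 + 0.5·0.3093 + 0.75·0.4124; P(aggressive) ≈ 0.3377, P(balanced) ≈ 0.2208, P(conservative) ≈ 0.4415
After 'raise': normaliser = 0.85·0.3377 + 0.5·0.2208 + 0.75·0.4415; P(aggressive) ≈ 0.3940, P(balanced) ≈ 0.1515, P(conservative) ≈ 0.4545
After 'fold-or-call': normaliser = 0.15·0.3940 + 0.5·0.1515 + 0.25·0.4545; P(aggressive) ≈ 0.2379, P(balanced) ≈ 0.3049, P(conservative) ≈ 0.4573

0.2379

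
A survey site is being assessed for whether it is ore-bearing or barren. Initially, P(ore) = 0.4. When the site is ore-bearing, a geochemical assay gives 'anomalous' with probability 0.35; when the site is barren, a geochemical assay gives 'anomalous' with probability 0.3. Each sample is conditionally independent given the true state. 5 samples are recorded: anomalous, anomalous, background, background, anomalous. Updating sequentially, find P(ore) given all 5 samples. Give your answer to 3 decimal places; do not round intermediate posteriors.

0.477

After 'anomalous': P(ore) = 0.35·0.4000 / (0.35·0.4000 + 0.3·0.6000) ≈ 0.4375
After 'anomalous': P(ore) = 0.35·0.4375 / (0.35·0.4375 + 0.3·0.5625) ≈ 0.4757
After 'background': P(ore) = 0.65·0.4757 / (0.65·0.4757 + 0.7·0.5243) ≈ 0.4573
After 'background': P(ore) = 0.65·0.4573 / (0.65·0.4573 + 0.7·0.5427) ≈ 0.4390
After 'anomalous': P(ore) = 0.35·0.4390 / (0.35·0.4390 + 0.3·0.5610) ≈ 0.4772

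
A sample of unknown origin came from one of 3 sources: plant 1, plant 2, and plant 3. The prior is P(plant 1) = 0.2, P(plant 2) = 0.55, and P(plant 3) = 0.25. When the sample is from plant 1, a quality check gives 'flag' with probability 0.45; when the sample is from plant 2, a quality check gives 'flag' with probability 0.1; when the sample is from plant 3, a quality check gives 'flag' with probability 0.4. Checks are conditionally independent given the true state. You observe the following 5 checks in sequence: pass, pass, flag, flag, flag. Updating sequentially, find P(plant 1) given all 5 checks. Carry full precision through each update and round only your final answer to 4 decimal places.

After 'pass': normaliser = 0.55·0.2000 + 0.9·0.5500 + 0.6·0.2500; P(plant 1) ≈ 0.1457, P(plant 2) ≈ 0.6556, P(plant 3) ≈ 0.1987
After 'pass': normaliser = 0.55·0.1457 + 0.9·0.6556 + 0.6·0.1987; P(plant 1) ≈ 0.1015, P(plant 2) ≈ 0.7475, P(plant 3) ≈ 0.1510
After 'flag': normaliser = 0.45·0.1015 + 0.1·0.7475 + 0.4·0.1510; P(plant 1) ≈ 0.2526, P(plant 2) ≈ 0.4134, P(plant 3) ≈ 0.3340
After 'flag': normaliser = 0.45·0.2526 + 0.1·0.4134 + 0.4·0.3340; P(plant 1) ≈ 0.3939, P(plant 2) ≈ 0.1432, P(plant 3) ≈ 0.4629
After 'flag': normaliser = 0.45·0.3939 + 0.1·0.1432 + 0.4·0.4629; P(plant 1) ≈ 0.4705, P(plant 2) ≈ 0.0380, P(plant 3) ≈ 0.4915

0.4705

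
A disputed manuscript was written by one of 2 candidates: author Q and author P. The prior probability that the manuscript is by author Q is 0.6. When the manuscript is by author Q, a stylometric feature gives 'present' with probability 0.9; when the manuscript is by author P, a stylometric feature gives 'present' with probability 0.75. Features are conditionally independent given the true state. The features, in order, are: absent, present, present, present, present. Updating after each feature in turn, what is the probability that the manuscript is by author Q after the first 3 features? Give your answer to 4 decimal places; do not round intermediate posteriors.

Each posterior becomes the prior for the next update.
After 'absent': P(author Q) = 0.1·0.6000 / (0.1·0.6000 + 0.25·0.4000) ≈ 0.3750
After 'present': P(author Q) = 0.9·0.3750 / (0.9·0.3750 + 0.75·0.6250) ≈ 0.4186
After 'present': P(author Q) = 0.9·0.4186 / (0.9·0.4186 + 0.75·0.5814) ≈ 0.4635

0.4635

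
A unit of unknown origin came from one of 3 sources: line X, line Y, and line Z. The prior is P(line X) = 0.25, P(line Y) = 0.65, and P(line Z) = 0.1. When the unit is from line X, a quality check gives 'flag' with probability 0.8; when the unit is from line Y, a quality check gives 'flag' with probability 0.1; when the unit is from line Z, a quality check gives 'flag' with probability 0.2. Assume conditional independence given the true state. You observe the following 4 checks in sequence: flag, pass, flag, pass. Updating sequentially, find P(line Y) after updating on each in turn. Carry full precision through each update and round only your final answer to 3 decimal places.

After 'flag': normaliser = 0.8·0.2500 + 0.1·0.6500 + 0.2·0.1000; P(line X) ≈ 0.7018, P(line Y) ≈ 0.2281, P(line Z) ≈ 0.0702
After 'pass': normaliser = 0.2·0.7018 + 0.9·0.2281 + 0.8·0.0702; P(line X) ≈ 0.3493, P(line Y) ≈ 0.5109, P(line Z) ≈ 0.1397
After 'flag': normaliser = 0.8·0.3493 + 0.1·0.5109 + 0.2·0.1397; P(line X) ≈ 0.7795, P(line Y) ≈ 0.1425, P(line Z) ≈ 0.0780
After 'pass': normaliser = 0.2·0.7795 + 0.9·0.1425 + 0.8·0.0780; P(line X) ≈ 0.4499, P(line Y) ≈ 0.3701, P(line Z) ≈ 0.1800

0.370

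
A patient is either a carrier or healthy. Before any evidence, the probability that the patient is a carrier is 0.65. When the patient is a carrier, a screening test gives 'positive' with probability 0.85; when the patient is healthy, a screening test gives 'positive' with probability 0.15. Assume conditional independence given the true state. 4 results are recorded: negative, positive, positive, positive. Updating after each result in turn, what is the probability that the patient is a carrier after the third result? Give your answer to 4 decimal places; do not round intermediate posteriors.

After 'negative': P(carrier) = 0.15·0.6500 / (0.15·0.6500 + 0.85·0.3500) ≈ 0.2468
After 'positive': P(carrier) = 0.85·0.2468 / (0.85·0.2468 + 0.15·0.7532) ≈ 0.6500
After 'positive': P(carrier) = 0.85·0.6500 / (0.85·0.6500 + 0.15·0.3500) ≈ 0.9132

0.9132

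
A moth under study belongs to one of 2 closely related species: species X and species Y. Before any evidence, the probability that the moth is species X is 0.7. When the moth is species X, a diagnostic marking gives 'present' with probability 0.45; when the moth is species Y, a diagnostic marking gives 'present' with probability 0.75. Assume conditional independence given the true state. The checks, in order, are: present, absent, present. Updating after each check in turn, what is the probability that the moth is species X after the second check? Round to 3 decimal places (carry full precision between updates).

After 'present': P(species X) = 0.45·0.7000 / (0.45·0.7000 + 0.75·0.3000) ≈ 0.5833
After 'absent': P(species X) = 0.55·0.5833 / (0.55·0.5833 + 0.25·0.4167) ≈ 0.7549

0.755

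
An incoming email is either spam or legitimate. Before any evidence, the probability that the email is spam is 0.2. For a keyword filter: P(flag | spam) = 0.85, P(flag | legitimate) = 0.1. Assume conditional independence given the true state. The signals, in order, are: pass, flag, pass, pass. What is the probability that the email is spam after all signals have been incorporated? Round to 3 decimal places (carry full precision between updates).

After 'pass': P(spam) = 0.15·0.2000 / (0.15·0.2000 + 0.9·0.8000) ≈ 0.0400
After 'flag': P(spam) = 0.85·0.0400 / (0.85·0.0400 + 0.1·0.9600) ≈ 0.2615
After 'pass': P(spam) = 0.15·0.2615 / (0.15·0.2615 + 0.9·0.7385) ≈ 0.0557
After 'pass': P(spam) = 0.15·0.0557 / (0.15·0.0557 + 0.9·0.9443) ≈ 0.0097

0.010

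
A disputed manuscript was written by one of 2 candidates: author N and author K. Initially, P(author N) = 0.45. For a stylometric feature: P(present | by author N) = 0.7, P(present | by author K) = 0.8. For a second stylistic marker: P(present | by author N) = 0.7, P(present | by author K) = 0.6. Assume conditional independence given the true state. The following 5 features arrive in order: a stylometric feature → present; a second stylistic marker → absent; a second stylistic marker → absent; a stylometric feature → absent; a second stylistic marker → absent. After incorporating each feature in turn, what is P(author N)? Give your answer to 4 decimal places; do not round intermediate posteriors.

0.3118

After a stylometric feature='present': P(author N) = 0.7·0.4500 / (0.7·0.4500 + 0.8·0.5500) ≈ 0.4172
After a second stylistic marker='absent': P(author N) = 0.3·0.4172 / (0.3·0.4172 + 0.4·0.5828) ≈ 0.3494
After a second stylistic marker='absent': P(author N) = 0.3·0.3494 / (0.3·0.3494 + 0.4·0.6506) ≈ 0.2871
After a stylometric feature='absent': P(author N) = 0.3·0.2871 / (0.3·0.2871 + 0.2·0.7129) ≈ 0.3766
After a second stylistic marker='absent': P(author N) = 0.3·0.3766 / (0.3·0.3766 + 0.4·0.6234) ≈ 0.3118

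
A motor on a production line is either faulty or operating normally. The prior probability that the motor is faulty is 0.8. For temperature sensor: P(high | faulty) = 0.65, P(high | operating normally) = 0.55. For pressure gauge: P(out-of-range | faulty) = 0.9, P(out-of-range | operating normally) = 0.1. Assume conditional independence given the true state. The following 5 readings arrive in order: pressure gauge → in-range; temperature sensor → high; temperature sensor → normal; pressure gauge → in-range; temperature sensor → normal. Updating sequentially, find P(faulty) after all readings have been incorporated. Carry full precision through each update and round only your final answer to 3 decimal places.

0.034

After pressure gauge='in-range': P(faulty) = 0.1·0.8000 / (0.1·0.8000 + 0.9·0.2000) ≈ 0.3077
After temperature sensor='high': P(faulty) = 0.65·0.3077 / (0.65·0.3077 + 0.55·0.6923) ≈ 0.3444
After temperature sensor='normal': P(faulty) = 0.35·0.3444 / (0.35·0.3444 + 0.45·0.6556) ≈ 0.2900
After pressure gauge='in-range': P(faulty) = 0.1·0.2900 / (0.1·0.2900 + 0.9·0.7100) ≈ 0.0434
After temperature sensor='normal': P(faulty) = 0.35·0.0434 / (0.35·0.0434 + 0.45·0.9566) ≈ 0.0341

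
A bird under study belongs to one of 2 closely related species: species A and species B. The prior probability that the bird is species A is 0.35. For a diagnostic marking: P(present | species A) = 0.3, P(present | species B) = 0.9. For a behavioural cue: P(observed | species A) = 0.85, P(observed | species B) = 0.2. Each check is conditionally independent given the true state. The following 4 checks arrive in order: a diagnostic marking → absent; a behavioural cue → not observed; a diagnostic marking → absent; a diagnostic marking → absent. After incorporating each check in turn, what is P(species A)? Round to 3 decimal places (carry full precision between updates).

0.972

Apply Bayes' rule sequentially, carrying P(species A) forward.
After a diagnostic marking='absent': P(species A) = 0.7·0.3500 / (0.7·0.3500 + 0.1·0.6500) ≈ 0.7903
After a behavioural cue='not observed': P(species A) = 0.15·0.7903 / (0.15·0.7903 + 0.8·0.2097) ≈ 0.4141
After a diagnostic marking='absent': P(species A) = 0.7·0.4141 / (0.7·0.4141 + 0.1·0.5859) ≈ 0.8319
After a diagnostic marking='absent': P(species A) = 0.7·0.8319 / (0.7·0.8319 + 0.1·0.1681) ≈ 0.9719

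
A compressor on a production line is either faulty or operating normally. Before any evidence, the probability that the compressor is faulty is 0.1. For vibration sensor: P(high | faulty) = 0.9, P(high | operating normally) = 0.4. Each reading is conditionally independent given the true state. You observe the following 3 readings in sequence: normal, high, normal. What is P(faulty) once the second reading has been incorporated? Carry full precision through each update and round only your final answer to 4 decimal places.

0.0400

After 'normal': P(faulty) = 0.1·0.1000 / (0.1·0.1000 + 0.6·0.9000) ≈ 0.0182
After 'high': P(faulty) = 0.9·0.0182 / (0.9·0.0182 + 0.4·0.9818) ≈ 0.0400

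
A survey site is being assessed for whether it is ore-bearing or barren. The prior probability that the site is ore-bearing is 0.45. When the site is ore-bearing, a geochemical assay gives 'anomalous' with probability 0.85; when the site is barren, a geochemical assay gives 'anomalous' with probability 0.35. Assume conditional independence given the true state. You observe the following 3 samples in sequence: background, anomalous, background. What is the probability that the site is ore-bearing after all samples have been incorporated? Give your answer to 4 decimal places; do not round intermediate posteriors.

After 'background': P(ore) = 0.15·0.4500 / (0.15·0.4500 + 0.65·0.5500) ≈ 0.1588
After 'anomalous': P(ore) = 0.85·0.1588 / (0.85·0.1588 + 0.35·0.8412) ≈ 0.3144
After 'background': P(ore) = 0.15·0.3144 / (0.15·0.3144 + 0.65·0.6856) ≈ 0.0957

0.0957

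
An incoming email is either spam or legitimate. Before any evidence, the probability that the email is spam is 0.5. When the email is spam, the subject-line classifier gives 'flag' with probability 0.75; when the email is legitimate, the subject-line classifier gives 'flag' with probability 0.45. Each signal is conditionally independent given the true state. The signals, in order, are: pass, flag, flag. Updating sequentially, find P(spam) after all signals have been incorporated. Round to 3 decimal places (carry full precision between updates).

0.558

After 'pass': P(spam) = 0.25·0.5000 / (0.25·0.5000 + 0.55·0.5000) ≈ 0.3125
After 'flag': P(spam) = 0.75·0.3125 / (0.75·0.3125 + 0.45·0.6875) ≈ 0.4310
After 'flag': P(spam) = 0.75·0.4310 / (0.75·0.4310 + 0.45·0.5690) ≈ 0.5580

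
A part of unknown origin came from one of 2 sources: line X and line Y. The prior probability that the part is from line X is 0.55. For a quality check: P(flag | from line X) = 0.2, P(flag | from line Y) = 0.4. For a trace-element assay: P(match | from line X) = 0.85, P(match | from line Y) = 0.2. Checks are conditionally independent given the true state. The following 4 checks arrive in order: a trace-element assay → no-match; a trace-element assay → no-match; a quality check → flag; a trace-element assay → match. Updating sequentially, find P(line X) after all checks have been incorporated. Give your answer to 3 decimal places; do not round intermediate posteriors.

0.084

After a trace-element assay='no-match': P(line X) = 0.15·0.5500 / (0.15·0.5500 + 0.8·0.4500) ≈ 0.1864
After a trace-element assay='no-match': P(line X) = 0.15·0.1864 / (0.15·0.1864 + 0.8·0.8136) ≈ 0.0412
After a quality check='flag': P(line X) = 0.2·0.0412 / (0.2·0.0412 + 0.4·0.9588) ≈ 0.0210
After a trace-element assay='match': P(line X) = 0.85·0.0210 / (0.85·0.0210 + 0.2·0.9790) ≈ 0.0837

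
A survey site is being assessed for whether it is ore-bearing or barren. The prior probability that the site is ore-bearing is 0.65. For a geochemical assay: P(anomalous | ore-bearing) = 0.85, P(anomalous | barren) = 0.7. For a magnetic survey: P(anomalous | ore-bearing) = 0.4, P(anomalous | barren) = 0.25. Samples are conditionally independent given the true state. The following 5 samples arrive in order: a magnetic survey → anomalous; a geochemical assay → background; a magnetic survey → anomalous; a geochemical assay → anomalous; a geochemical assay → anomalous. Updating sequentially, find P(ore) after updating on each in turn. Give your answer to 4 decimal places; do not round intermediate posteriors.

0.7780

After a magnetic survey='anomalous': P(ore) = 0.4·0.6500 / (0.4·0.6500 + 0.25·0.3500) ≈ 0.7482
After a geochemical assay='background': P(ore) = 0.15·0.7482 / (0.15·0.7482 + 0.3·0.2518) ≈ 0.5977
After a magnetic survey='anomalous': P(ore) = 0.4·0.5977 / (0.4·0.5977 + 0.25·0.4023) ≈ 0.7039
After a geochemical assay='anomalous': P(ore) = 0.85·0.7039 / (0.85·0.7039 + 0.7·0.2961) ≈ 0.7427
After a geochemical assay='anomalous': P(ore) = 0.85·0.7427 / (0.85·0.7427 + 0.7·0.2573) ≈ 0.7780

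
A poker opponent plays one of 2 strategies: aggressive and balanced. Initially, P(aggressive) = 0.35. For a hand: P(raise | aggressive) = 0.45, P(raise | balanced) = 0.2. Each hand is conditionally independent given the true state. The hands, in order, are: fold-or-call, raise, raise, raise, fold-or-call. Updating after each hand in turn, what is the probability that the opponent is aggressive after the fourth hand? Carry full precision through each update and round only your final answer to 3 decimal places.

After 'fold-or-call': P(aggressive) = 0.55·0.3500 / (0.55·0.3500 + 0.8·0.6500) ≈ 0.2702
After 'raise': P(aggressive) = 0.45·0.2702 / (0.45·0.2702 + 0.2·0.7298) ≈ 0.4544
After 'raise': P(aggressive) = 0.45·0.4544 / (0.45·0.4544 + 0.2·0.5456) ≈ 0.6521
After 'raise': P(aggressive) = 0.45·0.6521 / (0.45·0.6521 + 0.2·0.3479) ≈ 0.8083

0.808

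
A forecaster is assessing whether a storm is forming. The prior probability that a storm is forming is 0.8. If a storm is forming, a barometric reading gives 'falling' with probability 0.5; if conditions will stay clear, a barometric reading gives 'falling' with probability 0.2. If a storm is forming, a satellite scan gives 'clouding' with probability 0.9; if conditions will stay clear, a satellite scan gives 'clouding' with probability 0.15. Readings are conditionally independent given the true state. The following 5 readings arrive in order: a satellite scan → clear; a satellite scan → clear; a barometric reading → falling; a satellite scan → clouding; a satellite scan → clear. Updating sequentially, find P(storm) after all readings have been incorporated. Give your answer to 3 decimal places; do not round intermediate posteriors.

After a satellite scan='clear': P(storm) = 0.1·0.8000 / (0.1·0.8000 + 0.85·0.2000) ≈ 0.3200
After a satellite scan='clear': P(storm) = 0.1·0.3200 / (0.1·0.3200 + 0.85·0.6800) ≈ 0.0525
After a barometric reading='falling': P(storm) = 0.5·0.0525 / (0.5·0.0525 + 0.2·0.9475) ≈ 0.1216
After a satellite scan='clouding': P(storm) = 0.9·0.1216 / (0.9·0.1216 + 0.15·0.8784) ≈ 0.4537
After a satellite scan='clear': P(storm) = 0.1·0.4537 / (0.1·0.4537 + 0.85·0.5463) ≈ 0.0890

0.089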